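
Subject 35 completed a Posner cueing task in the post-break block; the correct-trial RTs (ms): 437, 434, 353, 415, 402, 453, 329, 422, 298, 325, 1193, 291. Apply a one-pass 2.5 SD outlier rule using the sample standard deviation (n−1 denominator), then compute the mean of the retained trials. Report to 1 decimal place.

n = 12, ΣRT = 5352, M = 446.000
Σ(x−M)² = 644664.00; s = √(644664.00/11) = 242.086
Cutoffs: 446.000 ± 2.5·242.086 → [-159.2, 1051.2]
Outside: 1193 → excluded.
Retained (n=11): Σ = 4159, mean = 4159/11 = 378.091

378.1 ms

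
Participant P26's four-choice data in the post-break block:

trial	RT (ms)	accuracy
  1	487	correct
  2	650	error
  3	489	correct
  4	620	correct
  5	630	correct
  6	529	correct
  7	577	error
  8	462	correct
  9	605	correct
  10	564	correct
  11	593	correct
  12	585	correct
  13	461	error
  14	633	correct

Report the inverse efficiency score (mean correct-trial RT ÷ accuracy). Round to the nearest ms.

Correct trials (n=11): 487, 489, 620, 630, 529, 462, 605, 564, 593, 585, 633
Mean correct RT = 6197/11 = 563.3636 ms
Proportion correct = 11/14
IES = 563.3636 / (11/14) = 717.008 ms

717 ms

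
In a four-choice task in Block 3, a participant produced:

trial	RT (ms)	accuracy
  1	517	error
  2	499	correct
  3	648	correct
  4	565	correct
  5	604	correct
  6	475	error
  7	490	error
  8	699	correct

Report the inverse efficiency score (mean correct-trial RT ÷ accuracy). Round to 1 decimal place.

Correct trials (n=5): 499, 648, 565, 604, 699
Mean correct RT = 3015/5 = 603.0000 ms
Proportion correct = 5/8
IES = 603.0000 / (5/8) = 964.800 ms

964.8 ms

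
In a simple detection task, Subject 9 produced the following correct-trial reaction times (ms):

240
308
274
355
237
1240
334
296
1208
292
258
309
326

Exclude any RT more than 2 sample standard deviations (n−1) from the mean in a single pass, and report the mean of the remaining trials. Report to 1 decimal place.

293.5 ms

n = 13, ΣRT = 5677, M = 436.692
Σ(x−M)² = 1480252.77; s = √(1480252.77/12) = 351.218
Cutoffs: 436.692 ± 2·351.218 → [-265.7, 1139.1]
Outside: 1208, 1240 → excluded.
Retained (n=11): Σ = 3229, mean = 3229/11 = 293.545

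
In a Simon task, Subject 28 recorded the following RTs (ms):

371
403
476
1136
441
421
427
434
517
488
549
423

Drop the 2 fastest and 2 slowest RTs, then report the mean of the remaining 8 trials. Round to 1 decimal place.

Sorted: 371, 403, 421, 423, 427, 434, 441, 476, 488, 517, 549, 1136
Drop lowest 2 (371, 403) and highest 2 (549, 1136)
Remaining (n=8): Σ = 3627, mean = 3627/8 = 453.375

453.4 ms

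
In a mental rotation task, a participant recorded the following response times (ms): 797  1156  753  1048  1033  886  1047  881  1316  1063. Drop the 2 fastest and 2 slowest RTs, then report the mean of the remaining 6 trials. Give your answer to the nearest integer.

993 ms

Sorted: 753, 797, 881, 886, 1033, 1047, 1048, 1063, 1156, 1316
Drop lowest 2 (753, 797) and highest 2 (1156, 1316)
Remaining (n=6): Σ = 5958, mean = 5958/6 = 993.000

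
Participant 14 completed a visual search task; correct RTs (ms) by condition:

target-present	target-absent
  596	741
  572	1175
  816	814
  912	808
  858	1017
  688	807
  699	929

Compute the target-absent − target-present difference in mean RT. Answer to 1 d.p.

164.3 ms

M(target-present) = 5141/7 = 734.429
M(target-absent) = 6291/7 = 898.714
Difference = 898.714 − 734.429 = 164.286 ms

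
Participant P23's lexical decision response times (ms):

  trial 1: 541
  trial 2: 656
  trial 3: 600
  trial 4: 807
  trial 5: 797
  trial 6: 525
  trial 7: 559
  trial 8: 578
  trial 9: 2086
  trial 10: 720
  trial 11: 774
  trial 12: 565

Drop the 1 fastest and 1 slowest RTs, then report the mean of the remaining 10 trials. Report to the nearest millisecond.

660 ms

Sorted: 525, 541, 559, 565, 578, 600, 656, 720, 774, 797, 807, 2086
Drop lowest 1 (525) and highest 1 (2086)
Remaining (n=10): Σ = 6597, mean = 6597/10 = 659.700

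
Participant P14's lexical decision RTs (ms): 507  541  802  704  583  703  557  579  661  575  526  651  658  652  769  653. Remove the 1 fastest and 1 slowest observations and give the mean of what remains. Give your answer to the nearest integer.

629 ms

Sorted: 507, 526, 541, 557, 575, 579, 583, 651, 652, 653, 658, 661, 703, 704, 769, 802
Drop lowest 1 (507) and highest 1 (802)
Remaining (n=14): Σ = 8812, mean = 8812/14 = 629.429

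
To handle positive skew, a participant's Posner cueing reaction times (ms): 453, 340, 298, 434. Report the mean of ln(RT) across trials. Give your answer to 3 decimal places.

5.929

ln(RT): 6.1159, 5.8289, 5.6971, 6.0730
Σ ln(RT) = 23.7150
Mean = 23.7150/4 = 5.92874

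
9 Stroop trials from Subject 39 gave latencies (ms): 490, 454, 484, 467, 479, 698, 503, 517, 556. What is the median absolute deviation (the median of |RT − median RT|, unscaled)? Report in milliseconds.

23 ms

Sorted: 454, 467, 479, 484, 490, 503, 517, 556, 698 → median = 490
|x − 490|: 0, 36, 6, 23, 11, 208, 13, 27, 66
Sorted deviations: 0, 6, 11, 13, 23, 27, 36, 66, 208 → MAD = 23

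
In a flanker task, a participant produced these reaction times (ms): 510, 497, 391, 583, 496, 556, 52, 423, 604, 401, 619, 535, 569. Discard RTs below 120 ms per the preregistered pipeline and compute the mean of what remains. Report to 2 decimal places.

515.33 ms

Excluded: 52
Retained (n=12): Σ = 6184
Mean = 6184/12 = 515.3333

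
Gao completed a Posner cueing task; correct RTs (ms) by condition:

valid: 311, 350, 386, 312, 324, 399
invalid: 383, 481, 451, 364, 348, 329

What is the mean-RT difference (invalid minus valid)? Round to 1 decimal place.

45.7 ms

M(valid) = 2082/6 = 347.000
M(invalid) = 2356/6 = 392.667
Difference = 392.667 − 347.000 = 45.667 ms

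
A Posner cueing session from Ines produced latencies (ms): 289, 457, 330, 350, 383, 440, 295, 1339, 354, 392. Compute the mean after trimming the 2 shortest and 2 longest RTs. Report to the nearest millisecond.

375 ms

Sorted: 289, 295, 330, 350, 354, 383, 392, 440, 457, 1339
Drop lowest 2 (289, 295) and highest 2 (457, 1339)
Remaining (n=6): Σ = 2249, mean = 2249/6 = 374.833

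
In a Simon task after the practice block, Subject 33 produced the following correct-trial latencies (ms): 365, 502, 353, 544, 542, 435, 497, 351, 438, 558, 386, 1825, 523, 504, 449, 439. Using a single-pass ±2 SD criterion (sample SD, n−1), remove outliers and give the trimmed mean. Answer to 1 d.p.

459.1 ms

n = 16, ΣRT = 8711, M = 544.438
Σ(x−M)² = 1821073.94; s = √(1821073.94/15) = 348.432
Cutoffs: 544.438 ± 2·348.432 → [-152.4, 1241.3]
Outside: 1825 → excluded.
Retained (n=15): Σ = 6886, mean = 6886/15 = 459.067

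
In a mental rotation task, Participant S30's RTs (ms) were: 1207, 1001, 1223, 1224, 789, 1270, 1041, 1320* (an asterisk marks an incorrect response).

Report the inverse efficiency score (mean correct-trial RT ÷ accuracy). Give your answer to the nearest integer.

1266 ms

Correct trials (n=7): 1207, 1001, 1223, 1224, 789, 1270, 1041
Mean correct RT = 7755/7 = 1107.8571 ms
Proportion correct = 7/8
IES = 1107.8571 / (7/8) = 1266.122 ms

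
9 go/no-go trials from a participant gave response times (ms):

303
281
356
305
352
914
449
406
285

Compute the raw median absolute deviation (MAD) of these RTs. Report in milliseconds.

Sorted: 281, 285, 303, 305, 352, 356, 406, 449, 914 → median = 352
|x − 352|: 49, 71, 4, 47, 0, 562, 97, 54, 67
Sorted deviations: 0, 4, 47, 49, 54, 67, 71, 97, 562 → MAD = 54

54 ms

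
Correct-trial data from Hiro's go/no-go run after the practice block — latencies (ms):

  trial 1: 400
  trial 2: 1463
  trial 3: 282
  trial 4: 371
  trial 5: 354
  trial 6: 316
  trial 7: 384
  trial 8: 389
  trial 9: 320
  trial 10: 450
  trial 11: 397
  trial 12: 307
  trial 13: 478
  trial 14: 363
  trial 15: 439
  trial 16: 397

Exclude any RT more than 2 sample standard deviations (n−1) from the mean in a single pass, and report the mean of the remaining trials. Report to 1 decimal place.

n = 16, ΣRT = 7110, M = 444.375
Σ(x−M)² = 1149317.75; s = √(1149317.75/15) = 276.805
Cutoffs: 444.375 ± 2·276.805 → [-109.2, 998.0]
Outside: 1463 → excluded.
Retained (n=15): Σ = 5647, mean = 5647/15 = 376.467

376.5 ms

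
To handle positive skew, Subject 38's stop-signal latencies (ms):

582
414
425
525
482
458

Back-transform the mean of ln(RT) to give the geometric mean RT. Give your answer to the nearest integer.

478 ms

ln(RT): 6.3665, 6.0259, 6.0521, 6.2634, 6.1779, 6.1269
Mean ln(RT) = 37.0126/6 = 6.16877
Geometric mean = exp(6.16877) = 477.60 ms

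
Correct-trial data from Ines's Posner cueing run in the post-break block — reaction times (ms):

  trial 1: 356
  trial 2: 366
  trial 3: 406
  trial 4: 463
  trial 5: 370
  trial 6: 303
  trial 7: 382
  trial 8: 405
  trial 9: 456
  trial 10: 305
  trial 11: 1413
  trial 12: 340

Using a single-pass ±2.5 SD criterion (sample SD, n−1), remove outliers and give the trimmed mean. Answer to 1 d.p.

377.5 ms

n = 12, ΣRT = 5565, M = 463.750
Σ(x−M)² = 1010916.25; s = √(1010916.25/11) = 303.153
Cutoffs: 463.750 ± 2.5·303.153 → [-294.1, 1221.6]
Outside: 1413 → excluded.
Retained (n=11): Σ = 4152, mean = 4152/11 = 377.455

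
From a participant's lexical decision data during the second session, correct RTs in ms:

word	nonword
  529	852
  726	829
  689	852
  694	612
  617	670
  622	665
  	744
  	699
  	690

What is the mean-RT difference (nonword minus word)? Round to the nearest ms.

89 ms

M(word) = 3877/6 = 646.167
M(nonword) = 6613/9 = 734.778
Difference = 734.778 − 646.167 = 88.611 ms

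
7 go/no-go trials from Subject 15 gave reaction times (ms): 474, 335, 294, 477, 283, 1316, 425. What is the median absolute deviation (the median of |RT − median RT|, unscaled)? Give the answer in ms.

Sorted: 283, 294, 335, 425, 474, 477, 1316 → median = 425
|x − 425|: 49, 90, 131, 52, 142, 891, 0
Sorted deviations: 0, 49, 52, 90, 131, 142, 891 → MAD = 90

90 ms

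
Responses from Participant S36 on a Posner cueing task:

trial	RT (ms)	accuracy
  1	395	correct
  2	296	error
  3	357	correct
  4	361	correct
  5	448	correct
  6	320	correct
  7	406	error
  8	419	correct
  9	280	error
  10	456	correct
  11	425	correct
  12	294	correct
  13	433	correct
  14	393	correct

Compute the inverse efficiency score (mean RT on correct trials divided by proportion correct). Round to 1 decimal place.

497.6 ms

Correct trials (n=11): 395, 357, 361, 448, 320, 419, 456, 425, 294, 433, 393
Mean correct RT = 4301/11 = 391.0000 ms
Proportion correct = 11/14
IES = 391.0000 / (11/14) = 497.636 ms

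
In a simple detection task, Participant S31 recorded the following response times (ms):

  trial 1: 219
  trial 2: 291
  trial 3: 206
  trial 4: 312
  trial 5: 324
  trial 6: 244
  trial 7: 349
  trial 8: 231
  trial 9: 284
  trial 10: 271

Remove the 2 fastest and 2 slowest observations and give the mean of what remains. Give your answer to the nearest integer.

272 ms

Sorted: 206, 219, 231, 244, 271, 284, 291, 312, 324, 349
Drop lowest 2 (206, 219) and highest 2 (324, 349)
Remaining (n=6): Σ = 1633, mean = 1633/6 = 272.167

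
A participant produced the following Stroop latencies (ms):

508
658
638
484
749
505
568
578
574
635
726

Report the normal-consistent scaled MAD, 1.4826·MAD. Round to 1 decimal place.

103.8 ms

Sorted: 484, 505, 508, 568, 574, 578, 635, 638, 658, 726, 749 → median = 578
|x − 578| sorted: 0, 4, 10, 57, 60, 70, 73, 80, 94, 148, 171 → MAD = 70
Robust SD ≈ 1.4826 × 70 = 103.782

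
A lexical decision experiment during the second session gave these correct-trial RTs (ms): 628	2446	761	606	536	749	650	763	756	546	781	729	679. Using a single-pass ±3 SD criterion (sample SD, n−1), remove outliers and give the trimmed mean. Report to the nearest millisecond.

n = 13, ΣRT = 10630, M = 817.692
Σ(x−M)² = 2956648.77; s = √(2956648.77/12) = 496.374
Cutoffs: 817.692 ± 3·496.374 → [-671.4, 2306.8]
Outside: 2446 → excluded.
Retained (n=12): Σ = 8184, mean = 8184/12 = 682.000

682 ms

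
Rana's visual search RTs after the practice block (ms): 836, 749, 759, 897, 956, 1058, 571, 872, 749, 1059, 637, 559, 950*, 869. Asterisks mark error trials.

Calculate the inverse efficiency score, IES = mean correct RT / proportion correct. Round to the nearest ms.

876 ms

Correct trials (n=13): 836, 749, 759, 897, 956, 1058, 571, 872, 749, 1059, 637, 559, 869
Mean correct RT = 10571/13 = 813.1538 ms
Proportion correct = 13/14
IES = 813.1538 / (13/14) = 875.704 ms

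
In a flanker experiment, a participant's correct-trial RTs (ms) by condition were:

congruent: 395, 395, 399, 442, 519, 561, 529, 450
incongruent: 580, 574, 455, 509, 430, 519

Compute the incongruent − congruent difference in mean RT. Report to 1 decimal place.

M(congruent) = 3690/8 = 461.250
M(incongruent) = 3067/6 = 511.167
Difference = 511.167 − 461.250 = 49.917 ms

49.9 ms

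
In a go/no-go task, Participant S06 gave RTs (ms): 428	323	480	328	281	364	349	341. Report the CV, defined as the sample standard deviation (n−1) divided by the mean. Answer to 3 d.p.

0.175

n = 8, Σ = 2894, M = 361.7500
Σ(x−M)² = 28131.500; s = √(28131.500/7) = 63.3939
CV = 63.3939 / 361.7500 = 0.17524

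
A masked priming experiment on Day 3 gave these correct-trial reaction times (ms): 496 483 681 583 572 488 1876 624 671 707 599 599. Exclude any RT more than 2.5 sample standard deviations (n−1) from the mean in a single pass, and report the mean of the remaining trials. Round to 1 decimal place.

n = 12, ΣRT = 8379, M = 698.250
Σ(x−M)² = 1574090.25; s = √(1574090.25/11) = 378.284
Cutoffs: 698.250 ± 2.5·378.284 → [-247.5, 1644.0]
Outside: 1876 → excluded.
Retained (n=11): Σ = 6503, mean = 6503/11 = 591.182

591.2 ms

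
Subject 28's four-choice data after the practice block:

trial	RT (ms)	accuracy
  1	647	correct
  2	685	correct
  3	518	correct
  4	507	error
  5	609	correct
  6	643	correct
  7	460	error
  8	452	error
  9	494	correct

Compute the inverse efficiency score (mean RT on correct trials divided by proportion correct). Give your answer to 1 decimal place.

899.0 ms

Correct trials (n=6): 647, 685, 518, 609, 643, 494
Mean correct RT = 3596/6 = 599.3333 ms
Proportion correct = 6/9
IES = 599.3333 / (6/9) = 899.000 ms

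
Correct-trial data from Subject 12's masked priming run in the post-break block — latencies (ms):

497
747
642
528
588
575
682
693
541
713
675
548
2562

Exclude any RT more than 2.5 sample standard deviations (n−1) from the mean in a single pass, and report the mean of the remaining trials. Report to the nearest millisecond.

619 ms

n = 13, ΣRT = 9991, M = 768.538
Σ(x−M)² = 3560063.23; s = √(3560063.23/12) = 544.676
Cutoffs: 768.538 ± 2.5·544.676 → [-593.2, 2130.2]
Outside: 2562 → excluded.
Retained (n=12): Σ = 7429, mean = 7429/12 = 619.083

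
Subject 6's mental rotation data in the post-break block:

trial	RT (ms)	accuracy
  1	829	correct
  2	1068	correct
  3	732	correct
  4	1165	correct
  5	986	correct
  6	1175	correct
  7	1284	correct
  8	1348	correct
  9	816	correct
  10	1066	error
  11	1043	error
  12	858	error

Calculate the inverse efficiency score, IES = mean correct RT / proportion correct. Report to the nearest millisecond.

Correct trials (n=9): 829, 1068, 732, 1165, 986, 1175, 1284, 1348, 816
Mean correct RT = 9403/9 = 1044.7778 ms
Proportion correct = 9/12
IES = 1044.7778 / (9/12) = 1393.037 ms

1393 ms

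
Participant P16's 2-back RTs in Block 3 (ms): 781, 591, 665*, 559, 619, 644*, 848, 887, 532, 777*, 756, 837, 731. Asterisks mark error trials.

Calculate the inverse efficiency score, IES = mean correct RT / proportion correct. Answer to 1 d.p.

928.3 ms

Correct trials (n=10): 781, 591, 559, 619, 848, 887, 532, 756, 837, 731
Mean correct RT = 7141/10 = 714.1000 ms
Proportion correct = 10/13
IES = 714.1000 / (10/13) = 928.330 ms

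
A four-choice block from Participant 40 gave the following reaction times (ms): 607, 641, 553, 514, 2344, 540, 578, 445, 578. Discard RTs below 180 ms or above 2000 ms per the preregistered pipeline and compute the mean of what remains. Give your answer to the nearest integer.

557 ms

Excluded: 2344
Retained (n=8): Σ = 4456
Mean = 4456/8 = 557.0000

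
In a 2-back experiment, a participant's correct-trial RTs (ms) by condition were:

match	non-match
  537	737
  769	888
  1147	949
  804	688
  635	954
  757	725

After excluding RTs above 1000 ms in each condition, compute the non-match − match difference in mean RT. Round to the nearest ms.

123 ms

match: exclude 1147
M(match) = 3502/5 = 700.400
M(non-match) = 4941/6 = 823.500
Difference = 823.500 − 700.400 = 123.100 ms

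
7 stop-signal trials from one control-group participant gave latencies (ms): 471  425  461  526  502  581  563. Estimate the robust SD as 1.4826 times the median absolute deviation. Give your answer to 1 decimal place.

60.8 ms

Sorted: 425, 461, 471, 502, 526, 563, 581 → median = 502
|x − 502| sorted: 0, 24, 31, 41, 61, 77, 79 → MAD = 41
Robust SD ≈ 1.4826 × 41 = 60.787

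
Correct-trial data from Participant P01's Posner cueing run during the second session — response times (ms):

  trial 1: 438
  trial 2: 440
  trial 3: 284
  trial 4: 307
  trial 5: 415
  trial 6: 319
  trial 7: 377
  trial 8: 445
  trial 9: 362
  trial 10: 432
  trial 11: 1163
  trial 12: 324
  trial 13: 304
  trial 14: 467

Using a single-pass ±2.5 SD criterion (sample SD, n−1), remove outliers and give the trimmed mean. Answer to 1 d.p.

n = 14, ΣRT = 6077, M = 434.071
Σ(x−M)² = 622354.93; s = √(622354.93/13) = 218.800
Cutoffs: 434.071 ± 2.5·218.800 → [-112.9, 981.1]
Outside: 1163 → excluded.
Retained (n=13): Σ = 4914, mean = 4914/13 = 378.000

378.0 ms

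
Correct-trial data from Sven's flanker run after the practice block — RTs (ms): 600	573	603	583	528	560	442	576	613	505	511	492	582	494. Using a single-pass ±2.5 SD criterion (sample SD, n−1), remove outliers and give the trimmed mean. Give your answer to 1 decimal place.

n = 14, ΣRT = 7662, M = 547.286
Σ(x−M)² = 34786.86; s = √(34786.86/13) = 51.729
Cutoffs: 547.286 ± 2.5·51.729 → [418.0, 676.6]
No RTs fall outside the cutoffs; all 14 retained. Mean = 7662/14 = 547.286

547.3 ms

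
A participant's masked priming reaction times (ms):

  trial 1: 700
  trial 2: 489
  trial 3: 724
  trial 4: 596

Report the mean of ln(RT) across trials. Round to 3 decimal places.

6.430

ln(RT): 6.5511, 6.1924, 6.5848, 6.3902
Σ ln(RT) = 25.7185
Mean = 25.7185/4 = 6.42962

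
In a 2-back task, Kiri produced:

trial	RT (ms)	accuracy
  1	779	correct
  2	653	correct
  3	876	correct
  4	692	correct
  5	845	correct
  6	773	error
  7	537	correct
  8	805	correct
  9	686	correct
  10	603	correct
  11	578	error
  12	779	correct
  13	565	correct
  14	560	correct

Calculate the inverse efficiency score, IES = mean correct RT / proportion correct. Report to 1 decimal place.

814.7 ms

Correct trials (n=12): 779, 653, 876, 692, 845, 537, 805, 686, 603, 779, 565, 560
Mean correct RT = 8380/12 = 698.3333 ms
Proportion correct = 12/14
IES = 698.3333 / (12/14) = 814.722 ms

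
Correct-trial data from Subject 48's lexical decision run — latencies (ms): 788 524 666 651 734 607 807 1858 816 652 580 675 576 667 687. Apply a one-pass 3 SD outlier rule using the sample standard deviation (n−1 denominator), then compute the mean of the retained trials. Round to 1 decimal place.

673.6 ms

n = 15, ΣRT = 11288, M = 752.533
Σ(x−M)² = 1410517.73; s = √(1410517.73/14) = 317.413
Cutoffs: 752.533 ± 3·317.413 → [-199.7, 1704.8]
Outside: 1858 → excluded.
Retained (n=14): Σ = 9430, mean = 9430/14 = 673.571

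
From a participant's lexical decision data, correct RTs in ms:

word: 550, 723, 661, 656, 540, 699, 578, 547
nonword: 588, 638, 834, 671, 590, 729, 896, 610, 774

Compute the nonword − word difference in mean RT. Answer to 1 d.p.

84.1 ms

M(word) = 4954/8 = 619.250
M(nonword) = 6330/9 = 703.333
Difference = 703.333 − 619.250 = 84.083 ms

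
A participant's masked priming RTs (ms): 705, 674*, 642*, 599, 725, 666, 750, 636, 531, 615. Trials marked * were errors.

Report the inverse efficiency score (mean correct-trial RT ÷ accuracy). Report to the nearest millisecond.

817 ms

Correct trials (n=8): 705, 599, 725, 666, 750, 636, 531, 615
Mean correct RT = 5227/8 = 653.3750 ms
Proportion correct = 8/10
IES = 653.3750 / (8/10) = 816.719 ms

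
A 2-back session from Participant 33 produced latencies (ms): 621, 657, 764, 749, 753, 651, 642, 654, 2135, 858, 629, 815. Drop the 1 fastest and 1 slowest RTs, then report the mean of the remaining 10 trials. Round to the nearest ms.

Sorted: 621, 629, 642, 651, 654, 657, 749, 753, 764, 815, 858, 2135
Drop lowest 1 (621) and highest 1 (2135)
Remaining (n=10): Σ = 7172, mean = 7172/10 = 717.200

717 ms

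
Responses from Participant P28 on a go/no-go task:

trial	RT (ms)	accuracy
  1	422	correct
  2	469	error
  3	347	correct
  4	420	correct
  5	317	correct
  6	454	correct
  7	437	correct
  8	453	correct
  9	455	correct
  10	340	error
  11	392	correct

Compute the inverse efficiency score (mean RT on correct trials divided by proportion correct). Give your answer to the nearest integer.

502 ms

Correct trials (n=9): 422, 347, 420, 317, 454, 437, 453, 455, 392
Mean correct RT = 3697/9 = 410.7778 ms
Proportion correct = 9/11
IES = 410.7778 / (9/11) = 502.062 ms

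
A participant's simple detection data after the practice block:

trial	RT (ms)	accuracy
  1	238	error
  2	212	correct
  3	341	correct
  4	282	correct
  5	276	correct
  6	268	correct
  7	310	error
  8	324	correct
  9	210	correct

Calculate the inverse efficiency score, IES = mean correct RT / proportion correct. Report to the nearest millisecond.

Correct trials (n=7): 212, 341, 282, 276, 268, 324, 210
Mean correct RT = 1913/7 = 273.2857 ms
Proportion correct = 7/9
IES = 273.2857 / (7/9) = 351.367 ms

351 ms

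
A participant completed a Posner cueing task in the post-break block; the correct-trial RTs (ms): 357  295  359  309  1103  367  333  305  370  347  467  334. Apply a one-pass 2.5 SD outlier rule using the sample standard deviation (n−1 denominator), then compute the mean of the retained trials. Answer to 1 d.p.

349.4 ms

n = 12, ΣRT = 4946, M = 412.167
Σ(x−M)² = 542425.67; s = √(542425.67/11) = 222.062
Cutoffs: 412.167 ± 2.5·222.062 → [-143.0, 967.3]
Outside: 1103 → excluded.
Retained (n=11): Σ = 3843, mean = 3843/11 = 349.364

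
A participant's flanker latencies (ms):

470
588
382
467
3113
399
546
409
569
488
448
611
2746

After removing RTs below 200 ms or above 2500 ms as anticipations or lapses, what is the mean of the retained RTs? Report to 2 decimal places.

488.82 ms

Excluded: 2746, 3113
Retained (n=11): Σ = 5377
Mean = 5377/11 = 488.8182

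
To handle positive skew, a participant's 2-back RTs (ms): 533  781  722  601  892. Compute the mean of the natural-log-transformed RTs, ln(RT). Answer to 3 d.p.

6.543

ln(RT): 6.2785, 6.6606, 6.5820, 6.3986, 6.7935
Σ ln(RT) = 32.7132
Mean = 32.7132/5 = 6.54264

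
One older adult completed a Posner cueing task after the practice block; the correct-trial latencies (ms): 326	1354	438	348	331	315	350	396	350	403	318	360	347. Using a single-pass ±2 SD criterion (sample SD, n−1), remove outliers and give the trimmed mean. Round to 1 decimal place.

n = 13, ΣRT = 5636, M = 433.538
Σ(x−M)² = 933261.23; s = √(933261.23/12) = 278.876
Cutoffs: 433.538 ± 2·278.876 → [-124.2, 991.3]
Outside: 1354 → excluded.
Retained (n=12): Σ = 4282, mean = 4282/12 = 356.833

356.8 ms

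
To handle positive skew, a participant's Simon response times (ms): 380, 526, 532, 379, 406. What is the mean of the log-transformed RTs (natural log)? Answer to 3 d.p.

6.085

ln(RT): 5.9402, 6.2653, 6.2766, 5.9375, 6.0064
Σ ln(RT) = 30.4260
Mean = 30.4260/5 = 6.08520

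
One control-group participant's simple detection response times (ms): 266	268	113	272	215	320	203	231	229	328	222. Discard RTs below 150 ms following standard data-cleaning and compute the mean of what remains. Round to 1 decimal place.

255.4 ms

Excluded: 113
Retained (n=10): Σ = 2554
Mean = 2554/10 = 255.4000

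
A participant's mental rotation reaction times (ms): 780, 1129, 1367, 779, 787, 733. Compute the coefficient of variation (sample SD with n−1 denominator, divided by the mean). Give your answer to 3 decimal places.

0.279

n = 6, Σ = 5575, M = 929.1667
Σ(x−M)² = 335124.833; s = √(335124.833/5) = 258.8918
CV = 258.8918 / 929.1667 = 0.27863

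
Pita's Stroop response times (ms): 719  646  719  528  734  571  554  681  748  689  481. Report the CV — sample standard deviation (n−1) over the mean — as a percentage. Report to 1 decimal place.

n = 11, Σ = 7070, M = 642.7273
Σ(x−M)² = 87000.182; s = √(87000.182/10) = 93.2739
CV = 93.2739 / 642.7273 = 0.14512 = 14.512%

14.5%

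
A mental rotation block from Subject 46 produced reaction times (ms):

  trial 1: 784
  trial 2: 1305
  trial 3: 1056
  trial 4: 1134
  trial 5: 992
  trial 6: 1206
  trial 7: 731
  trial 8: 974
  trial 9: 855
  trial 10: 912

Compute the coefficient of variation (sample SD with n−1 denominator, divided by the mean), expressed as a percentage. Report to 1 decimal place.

18.5%

n = 10, Σ = 9949, M = 994.9000
Σ(x−M)² = 304818.900; s = √(304818.900/9) = 184.0347
CV = 184.0347 / 994.9000 = 0.18498 = 18.498%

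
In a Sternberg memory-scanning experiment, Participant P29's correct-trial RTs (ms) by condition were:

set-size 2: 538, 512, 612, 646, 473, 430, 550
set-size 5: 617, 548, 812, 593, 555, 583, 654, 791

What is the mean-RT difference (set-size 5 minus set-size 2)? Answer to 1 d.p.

106.8 ms

M(set-size 2) = 3761/7 = 537.286
M(set-size 5) = 5153/8 = 644.125
Difference = 644.125 − 537.286 = 106.839 ms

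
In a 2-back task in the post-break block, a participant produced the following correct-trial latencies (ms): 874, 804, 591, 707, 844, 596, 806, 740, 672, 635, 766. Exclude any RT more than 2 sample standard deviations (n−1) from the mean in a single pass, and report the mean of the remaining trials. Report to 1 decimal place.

730.5 ms

n = 11, ΣRT = 8035, M = 730.455
Σ(x−M)² = 96572.73; s = √(96572.73/10) = 98.271
Cutoffs: 730.455 ± 2·98.271 → [533.9, 927.0]
No RTs fall outside the cutoffs; all 11 retained. Mean = 8035/11 = 730.455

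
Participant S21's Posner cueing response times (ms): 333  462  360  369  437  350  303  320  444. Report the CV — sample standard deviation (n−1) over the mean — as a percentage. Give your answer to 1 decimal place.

15.5%

n = 9, Σ = 3378, M = 375.3333
Σ(x−M)² = 27032.000; s = √(27032.000/8) = 58.1292
CV = 58.1292 / 375.3333 = 0.15487 = 15.487%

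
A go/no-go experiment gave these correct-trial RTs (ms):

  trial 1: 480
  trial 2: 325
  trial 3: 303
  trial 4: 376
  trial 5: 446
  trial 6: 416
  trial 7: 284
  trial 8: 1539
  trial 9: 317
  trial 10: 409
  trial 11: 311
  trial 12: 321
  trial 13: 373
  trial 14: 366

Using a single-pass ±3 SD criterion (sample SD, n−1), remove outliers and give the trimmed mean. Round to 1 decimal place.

n = 14, ΣRT = 6266, M = 447.571
Σ(x−M)² = 1326493.43; s = √(1326493.43/13) = 319.434
Cutoffs: 447.571 ± 3·319.434 → [-510.7, 1405.9]
Outside: 1539 → excluded.
Retained (n=13): Σ = 4727, mean = 4727/13 = 363.615

363.6 ms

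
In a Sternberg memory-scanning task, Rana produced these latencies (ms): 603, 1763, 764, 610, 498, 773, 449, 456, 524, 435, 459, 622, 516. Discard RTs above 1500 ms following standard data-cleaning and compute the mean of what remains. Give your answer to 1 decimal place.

Excluded: 1763
Retained (n=12): Σ = 6709
Mean = 6709/12 = 559.0833

559.1 ms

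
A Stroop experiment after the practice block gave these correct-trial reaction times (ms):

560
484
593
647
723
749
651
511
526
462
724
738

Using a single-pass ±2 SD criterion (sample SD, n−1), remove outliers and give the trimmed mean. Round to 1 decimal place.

n = 12, ΣRT = 7368, M = 614.000
Σ(x−M)² = 121754.00; s = √(121754.00/11) = 105.207
Cutoffs: 614.000 ± 2·105.207 → [403.6, 824.4]
No RTs fall outside the cutoffs; all 12 retained. Mean = 7368/12 = 614.000

614.0 ms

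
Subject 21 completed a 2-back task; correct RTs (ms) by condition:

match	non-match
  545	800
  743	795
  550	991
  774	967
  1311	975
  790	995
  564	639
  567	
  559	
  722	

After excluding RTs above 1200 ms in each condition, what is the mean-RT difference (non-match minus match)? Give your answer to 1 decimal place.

234.3 ms

match: exclude 1311
M(match) = 5814/9 = 646.000
M(non-match) = 6162/7 = 880.286
Difference = 880.286 − 646.000 = 234.286 ms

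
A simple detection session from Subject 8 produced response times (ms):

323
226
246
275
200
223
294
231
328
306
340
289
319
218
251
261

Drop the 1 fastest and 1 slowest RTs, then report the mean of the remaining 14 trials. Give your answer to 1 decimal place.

Sorted: 200, 218, 223, 226, 231, 246, 251, 261, 275, 289, 294, 306, 319, 323, 328, 340
Drop lowest 1 (200) and highest 1 (340)
Remaining (n=14): Σ = 3790, mean = 3790/14 = 270.714

270.7 ms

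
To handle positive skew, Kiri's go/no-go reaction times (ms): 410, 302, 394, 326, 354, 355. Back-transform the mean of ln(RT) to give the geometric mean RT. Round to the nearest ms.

ln(RT): 6.0162, 5.7104, 5.9764, 5.7869, 5.8693, 5.8721
Mean ln(RT) = 35.2312/6 = 5.87187
Geometric mean = exp(5.87187) = 354.91 ms

355 ms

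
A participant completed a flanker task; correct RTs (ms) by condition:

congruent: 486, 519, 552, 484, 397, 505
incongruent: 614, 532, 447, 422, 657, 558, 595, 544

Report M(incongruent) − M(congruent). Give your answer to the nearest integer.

M(congruent) = 2943/6 = 490.500
M(incongruent) = 4369/8 = 546.125
Difference = 546.125 − 490.500 = 55.625 ms

56 ms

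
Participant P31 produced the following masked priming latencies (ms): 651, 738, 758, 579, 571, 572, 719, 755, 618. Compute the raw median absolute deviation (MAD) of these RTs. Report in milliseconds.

79 ms

Sorted: 571, 572, 579, 618, 651, 719, 738, 755, 758 → median = 651
|x − 651|: 0, 87, 107, 72, 80, 79, 68, 104, 33
Sorted deviations: 0, 33, 68, 72, 79, 80, 87, 104, 107 → MAD = 79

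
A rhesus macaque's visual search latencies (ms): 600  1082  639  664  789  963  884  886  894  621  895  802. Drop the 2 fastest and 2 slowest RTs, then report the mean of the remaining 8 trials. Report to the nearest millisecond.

807 ms

Sorted: 600, 621, 639, 664, 789, 802, 884, 886, 894, 895, 963, 1082
Drop lowest 2 (600, 621) and highest 2 (963, 1082)
Remaining (n=8): Σ = 6453, mean = 6453/8 = 806.625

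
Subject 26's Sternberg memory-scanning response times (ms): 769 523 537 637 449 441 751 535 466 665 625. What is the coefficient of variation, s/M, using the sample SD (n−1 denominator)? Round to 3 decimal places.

n = 11, Σ = 6398, M = 581.6364
Σ(x−M)² = 134032.545; s = √(134032.545/10) = 115.7724
CV = 115.7724 / 581.6364 = 0.19905

0.199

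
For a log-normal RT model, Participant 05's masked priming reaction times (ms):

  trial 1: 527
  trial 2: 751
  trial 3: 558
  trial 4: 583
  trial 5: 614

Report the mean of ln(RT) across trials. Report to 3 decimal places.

6.400

ln(RT): 6.2672, 6.6214, 6.3244, 6.3682, 6.4200
Σ ln(RT) = 32.0011
Mean = 32.0011/5 = 6.40023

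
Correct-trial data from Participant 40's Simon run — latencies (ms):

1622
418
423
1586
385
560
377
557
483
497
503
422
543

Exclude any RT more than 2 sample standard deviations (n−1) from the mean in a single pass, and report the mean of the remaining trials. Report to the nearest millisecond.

470 ms

n = 13, ΣRT = 8376, M = 644.308
Σ(x−M)² = 2223654.77; s = √(2223654.77/12) = 430.470
Cutoffs: 644.308 ± 2·430.470 → [-216.6, 1505.2]
Outside: 1586, 1622 → excluded.
Retained (n=11): Σ = 5168, mean = 5168/11 = 469.818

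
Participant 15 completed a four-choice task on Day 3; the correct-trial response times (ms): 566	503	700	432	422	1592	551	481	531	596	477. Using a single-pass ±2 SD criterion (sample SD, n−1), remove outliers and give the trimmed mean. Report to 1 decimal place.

525.9 ms

n = 11, ΣRT = 6851, M = 622.818
Σ(x−M)² = 1095277.64; s = √(1095277.64/10) = 330.950
Cutoffs: 622.818 ± 2·330.950 → [-39.1, 1284.7]
Outside: 1592 → excluded.
Retained (n=10): Σ = 5259, mean = 5259/10 = 525.900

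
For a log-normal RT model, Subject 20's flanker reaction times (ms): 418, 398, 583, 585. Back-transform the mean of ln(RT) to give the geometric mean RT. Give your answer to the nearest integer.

488 ms

ln(RT): 6.0355, 5.9865, 6.3682, 6.3716
Mean ln(RT) = 24.7617/4 = 6.19043
Geometric mean = exp(6.19043) = 488.06 ms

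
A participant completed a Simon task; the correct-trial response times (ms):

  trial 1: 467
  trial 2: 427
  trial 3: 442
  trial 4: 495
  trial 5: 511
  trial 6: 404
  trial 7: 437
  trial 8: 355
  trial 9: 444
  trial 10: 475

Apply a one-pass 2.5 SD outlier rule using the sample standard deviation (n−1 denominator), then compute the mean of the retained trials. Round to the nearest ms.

446 ms

n = 10, ΣRT = 4457, M = 445.700
Σ(x−M)² = 18414.10; s = √(18414.10/9) = 45.233
Cutoffs: 445.700 ± 2.5·45.233 → [332.6, 558.8]
No RTs fall outside the cutoffs; all 10 retained. Mean = 4457/10 = 445.700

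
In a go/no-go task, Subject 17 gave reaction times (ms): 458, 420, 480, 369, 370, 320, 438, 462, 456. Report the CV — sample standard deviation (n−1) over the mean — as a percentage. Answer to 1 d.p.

n = 9, Σ = 3773, M = 419.2222
Σ(x−M)² = 23523.556; s = √(23523.556/8) = 54.2259
CV = 54.2259 / 419.2222 = 0.12935 = 12.935%

12.9%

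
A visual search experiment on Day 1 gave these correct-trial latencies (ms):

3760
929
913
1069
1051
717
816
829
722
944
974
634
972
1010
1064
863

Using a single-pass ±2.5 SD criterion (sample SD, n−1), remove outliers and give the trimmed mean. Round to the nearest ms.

900 ms

n = 16, ΣRT = 17267, M = 1079.188
Σ(x−M)² = 7919228.44; s = √(7919228.44/15) = 726.601
Cutoffs: 1079.188 ± 2.5·726.601 → [-737.3, 2895.7]
Outside: 3760 → excluded.
Retained (n=15): Σ = 13507, mean = 13507/15 = 900.467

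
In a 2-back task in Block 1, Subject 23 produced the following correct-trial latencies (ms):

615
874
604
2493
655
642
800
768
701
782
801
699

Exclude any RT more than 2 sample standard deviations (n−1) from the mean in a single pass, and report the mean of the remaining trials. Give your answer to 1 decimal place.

n = 12, ΣRT = 10434, M = 869.500
Σ(x−M)² = 2953743.00; s = √(2953743.00/11) = 518.191
Cutoffs: 869.500 ± 2·518.191 → [-166.9, 1905.9]
Outside: 2493 → excluded.
Retained (n=11): Σ = 7941, mean = 7941/11 = 721.909

721.9 ms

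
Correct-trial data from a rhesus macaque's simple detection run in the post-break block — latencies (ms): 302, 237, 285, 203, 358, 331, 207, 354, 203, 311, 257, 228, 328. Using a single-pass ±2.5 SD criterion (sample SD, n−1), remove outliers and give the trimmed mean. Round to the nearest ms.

277 ms

n = 13, ΣRT = 3604, M = 277.231
Σ(x−M)² = 40104.31; s = √(40104.31/12) = 57.810
Cutoffs: 277.231 ± 2.5·57.810 → [132.7, 421.8]
No RTs fall outside the cutoffs; all 13 retained. Mean = 3604/13 = 277.231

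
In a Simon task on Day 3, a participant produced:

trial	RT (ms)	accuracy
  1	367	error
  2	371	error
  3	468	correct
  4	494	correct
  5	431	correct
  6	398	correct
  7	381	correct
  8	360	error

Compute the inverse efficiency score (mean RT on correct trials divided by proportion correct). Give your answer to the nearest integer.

695 ms

Correct trials (n=5): 468, 494, 431, 398, 381
Mean correct RT = 2172/5 = 434.4000 ms
Proportion correct = 5/8
IES = 434.4000 / (5/8) = 695.040 ms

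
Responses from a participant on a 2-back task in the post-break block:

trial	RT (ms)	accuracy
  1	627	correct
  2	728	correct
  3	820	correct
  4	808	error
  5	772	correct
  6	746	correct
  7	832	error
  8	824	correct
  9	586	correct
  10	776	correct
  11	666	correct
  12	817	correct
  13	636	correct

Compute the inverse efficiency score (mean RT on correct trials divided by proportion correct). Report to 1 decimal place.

Correct trials (n=11): 627, 728, 820, 772, 746, 824, 586, 776, 666, 817, 636
Mean correct RT = 7998/11 = 727.0909 ms
Proportion correct = 11/13
IES = 727.0909 / (11/13) = 859.289 ms

859.3 ms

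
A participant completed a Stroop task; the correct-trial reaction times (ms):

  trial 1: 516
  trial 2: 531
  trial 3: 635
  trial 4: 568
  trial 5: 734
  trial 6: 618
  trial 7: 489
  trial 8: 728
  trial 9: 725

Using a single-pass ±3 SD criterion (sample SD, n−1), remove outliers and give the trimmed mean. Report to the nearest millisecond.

616 ms

n = 9, ΣRT = 5544, M = 616.000
Σ(x−M)² = 74372.00; s = √(74372.00/8) = 96.418
Cutoffs: 616.000 ± 3·96.418 → [326.7, 905.3]
No RTs fall outside the cutoffs; all 9 retained. Mean = 5544/9 = 616.000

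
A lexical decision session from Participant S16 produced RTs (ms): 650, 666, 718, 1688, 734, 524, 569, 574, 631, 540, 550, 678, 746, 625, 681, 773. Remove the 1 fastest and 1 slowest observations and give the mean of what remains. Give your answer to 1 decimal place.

652.5 ms

Sorted: 524, 540, 550, 569, 574, 625, 631, 650, 666, 678, 681, 718, 734, 746, 773, 1688
Drop lowest 1 (524) and highest 1 (1688)
Remaining (n=14): Σ = 9135, mean = 9135/14 = 652.500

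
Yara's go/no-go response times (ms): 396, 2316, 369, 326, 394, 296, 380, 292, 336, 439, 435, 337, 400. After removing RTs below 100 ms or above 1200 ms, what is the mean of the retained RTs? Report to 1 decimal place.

Excluded: 2316
Retained (n=12): Σ = 4400
Mean = 4400/12 = 366.6667

366.7 ms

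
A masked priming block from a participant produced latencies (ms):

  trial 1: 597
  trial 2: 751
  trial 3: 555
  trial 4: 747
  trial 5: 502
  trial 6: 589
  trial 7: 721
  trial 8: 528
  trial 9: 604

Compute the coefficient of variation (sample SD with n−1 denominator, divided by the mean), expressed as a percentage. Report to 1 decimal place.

n = 9, Σ = 5594, M = 621.5556
Σ(x−M)² = 71828.222; s = √(71828.222/8) = 94.7551
CV = 94.7551 / 621.5556 = 0.15245 = 15.245%

15.2%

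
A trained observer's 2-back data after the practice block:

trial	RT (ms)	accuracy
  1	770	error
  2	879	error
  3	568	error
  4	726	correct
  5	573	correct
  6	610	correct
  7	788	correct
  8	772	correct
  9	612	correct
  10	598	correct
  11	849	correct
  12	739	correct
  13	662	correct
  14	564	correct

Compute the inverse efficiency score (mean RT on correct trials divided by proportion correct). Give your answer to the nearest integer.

867 ms

Correct trials (n=11): 726, 573, 610, 788, 772, 612, 598, 849, 739, 662, 564
Mean correct RT = 7493/11 = 681.1818 ms
Proportion correct = 11/14
IES = 681.1818 / (11/14) = 866.959 ms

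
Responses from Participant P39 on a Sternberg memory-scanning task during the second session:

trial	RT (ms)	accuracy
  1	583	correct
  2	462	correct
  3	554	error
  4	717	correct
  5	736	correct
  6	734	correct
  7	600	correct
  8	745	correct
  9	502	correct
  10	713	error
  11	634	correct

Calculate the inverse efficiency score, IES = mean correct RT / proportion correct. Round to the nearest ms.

776 ms

Correct trials (n=9): 583, 462, 717, 736, 734, 600, 745, 502, 634
Mean correct RT = 5713/9 = 634.7778 ms
Proportion correct = 9/11
IES = 634.7778 / (9/11) = 775.840 ms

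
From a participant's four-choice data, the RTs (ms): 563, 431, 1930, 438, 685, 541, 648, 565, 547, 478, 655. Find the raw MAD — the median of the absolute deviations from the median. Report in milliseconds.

Sorted: 431, 438, 478, 541, 547, 563, 565, 648, 655, 685, 1930 → median = 563
|x − 563|: 0, 132, 1367, 125, 122, 22, 85, 2, 16, 85, 92
Sorted deviations: 0, 2, 16, 22, 85, 85, 92, 122, 125, 132, 1367 → MAD = 85

85 ms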